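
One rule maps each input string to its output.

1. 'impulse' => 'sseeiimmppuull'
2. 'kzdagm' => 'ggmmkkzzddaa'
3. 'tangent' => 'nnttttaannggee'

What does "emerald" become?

llddeemmeerraa

Looking at the pairs, the operation is to move the last 2 characters to the front (rotate right by 2), then double every character.
On "emerald": the first step gives "ldemera", and the second then gives "llddeemmeerraa".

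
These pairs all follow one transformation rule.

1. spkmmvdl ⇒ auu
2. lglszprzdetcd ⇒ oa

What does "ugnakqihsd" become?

oia

What's happening: shift every letter 8 places forward in the alphabet (wrapping around), then keep only the vowels.
Working it through for "ugnakqihsd": intermediate "covisyqpal", final "oia".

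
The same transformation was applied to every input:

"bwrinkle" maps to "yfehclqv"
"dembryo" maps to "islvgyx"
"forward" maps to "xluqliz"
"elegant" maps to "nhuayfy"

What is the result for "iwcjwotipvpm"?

gjpjcniqdwqc

The transformation: reverse the string, then shift every letter 6 places backward in the alphabet (wrapping around).
On "iwcjwotipvpm": the first step gives "mpvpitowjcwi", and the second then gives "gjpjcniqdwqc".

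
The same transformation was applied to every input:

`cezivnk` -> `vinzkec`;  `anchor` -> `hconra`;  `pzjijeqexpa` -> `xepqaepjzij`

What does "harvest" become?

evsrtah

The rule is to move the last 3 characters to the front (rotate right by 3), then take characters alternately from the front and the back (1st, last, 2nd, 2nd-last, ...).
Applying both steps to "harvest": "estharv", then "evsrtah".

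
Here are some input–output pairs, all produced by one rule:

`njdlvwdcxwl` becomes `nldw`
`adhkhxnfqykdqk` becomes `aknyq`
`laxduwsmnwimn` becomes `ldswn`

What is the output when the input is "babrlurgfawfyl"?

Looking at the pairs, the operation is to keep one character in every 3, starting at position 1 (positions 1st, 4th, 7th, ...).
Applying that to "babrlurgfawfyl" gives "brray".

brray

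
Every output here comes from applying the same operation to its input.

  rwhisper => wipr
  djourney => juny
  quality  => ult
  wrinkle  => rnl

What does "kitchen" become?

Each output is the input with this applied: keep every other character starting from the second (positions 2nd, 4th, 6th, ...).
Doing the same to "kitchen": "ice".

ice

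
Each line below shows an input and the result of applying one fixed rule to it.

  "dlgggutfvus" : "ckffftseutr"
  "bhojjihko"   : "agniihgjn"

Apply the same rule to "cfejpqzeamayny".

bediopydzlzxmx

The transformation: shift every letter 1 place backward in the alphabet (wrapping around).
So "cfejpqzeamayny" becomes "bediopydzlzxmx".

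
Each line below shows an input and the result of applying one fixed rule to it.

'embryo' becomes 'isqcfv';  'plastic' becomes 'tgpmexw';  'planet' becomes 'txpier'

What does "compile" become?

Looking at the pairs, the operation is to shift every letter 4 places forward in the alphabet (wrapping around), then take characters alternately from the front and the back (1st, last, 2nd, 2nd-last, ...).
On "compile": the first step gives "gsqtmpi", and the second then gives "gispqmt".
(Check on "plastic": → "tpewxmg" → "tgpmexw" ✓)

gispqmt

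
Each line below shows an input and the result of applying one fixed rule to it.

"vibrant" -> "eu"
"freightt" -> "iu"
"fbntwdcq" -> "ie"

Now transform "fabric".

ieu

The pattern: shift every letter 3 places forward in the alphabet (wrapping around), then keep only the vowels.
Starting from "fabric": after the first operation, "ideulf"; after the second, "ieu".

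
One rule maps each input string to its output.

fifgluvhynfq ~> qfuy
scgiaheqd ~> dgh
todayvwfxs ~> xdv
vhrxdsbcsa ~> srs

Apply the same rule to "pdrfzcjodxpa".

The transformation: keep one character in every 3, starting at position 3 (positions 3rd, 6th, 9th, ...), then move the last character to the front.
For "pdrfzcjodxpa", step one produces "rcda"; step two turns that into "arcd".
(Check on "vhrxdsbcsa": → "rss" → "srs" ✓)

arcd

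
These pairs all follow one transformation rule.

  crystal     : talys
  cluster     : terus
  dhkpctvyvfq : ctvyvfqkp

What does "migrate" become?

Each output is the input with this applied: delete the first 2 characters, then move the first 2 characters to the end (rotate left by 2).
On "migrate" that produces "ategr".

ategr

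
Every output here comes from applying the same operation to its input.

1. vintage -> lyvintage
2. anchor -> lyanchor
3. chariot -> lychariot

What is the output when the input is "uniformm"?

lyuniformm

Rule — prepend "ly".
For "uniformm" the result is "lyuniformm".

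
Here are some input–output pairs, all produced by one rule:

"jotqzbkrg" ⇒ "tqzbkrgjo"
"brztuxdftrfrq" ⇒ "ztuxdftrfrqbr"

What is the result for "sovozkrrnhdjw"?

vozkrrnhdjwso

What's happening: move the first 2 characters to the end (rotate left by 2).
Applying that to "sovozkrrnhdjw" gives "vozkrrnhdjwso".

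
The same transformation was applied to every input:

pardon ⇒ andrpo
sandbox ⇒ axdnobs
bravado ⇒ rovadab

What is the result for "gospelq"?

In each case the input is transformed by: swap the first and last characters, then swap each adjacent pair of characters (1↔2, 3↔4, ...).
"gospelq" → "oqpsleg".

oqpsleg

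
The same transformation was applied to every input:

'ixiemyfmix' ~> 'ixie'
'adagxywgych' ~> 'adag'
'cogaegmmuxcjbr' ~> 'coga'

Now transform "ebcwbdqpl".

ebcw

The rule is to keep only the first 4 characters.
Doing the same to "ebcwbdqpl": "ebcw".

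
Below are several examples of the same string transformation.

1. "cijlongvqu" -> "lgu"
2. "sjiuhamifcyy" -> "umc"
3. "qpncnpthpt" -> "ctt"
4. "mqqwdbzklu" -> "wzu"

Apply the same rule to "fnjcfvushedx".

cue

Each output is the input with this applied: delete the first 3 characters, then keep one character in every 3, starting at position 1 (positions 1st, 4th, 7th, ...).
Applying both steps to "fnjcfvushedx": "cfvushedx", then "cue".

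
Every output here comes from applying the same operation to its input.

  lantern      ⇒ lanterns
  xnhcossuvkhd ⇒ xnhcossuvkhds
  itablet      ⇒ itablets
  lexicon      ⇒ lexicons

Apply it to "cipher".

The pattern: append "s".
On "cipher" that produces "ciphers".

ciphers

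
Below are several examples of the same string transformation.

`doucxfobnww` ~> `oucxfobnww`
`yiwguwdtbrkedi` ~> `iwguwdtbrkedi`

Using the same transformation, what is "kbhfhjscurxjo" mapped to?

bhfhjscurxjo

The transformation: delete the first character.
Doing the same to "kbhfhjscurxjo": "bhfhjscurxjo".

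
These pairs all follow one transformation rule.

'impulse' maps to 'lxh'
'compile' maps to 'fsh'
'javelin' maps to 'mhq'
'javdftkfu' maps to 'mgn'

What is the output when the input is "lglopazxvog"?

orcr

The pattern: shift every letter 3 places forward in the alphabet (wrapping around), then keep one character in every 3, starting at position 1 (positions 1st, 4th, 7th, ...).
For "lglopazxvog", step one produces "ojorsdcayrj"; step two turns that into "orcr".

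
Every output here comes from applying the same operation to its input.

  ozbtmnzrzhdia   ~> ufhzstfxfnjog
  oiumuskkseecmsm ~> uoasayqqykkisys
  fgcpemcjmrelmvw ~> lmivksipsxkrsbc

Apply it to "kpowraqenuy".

Rule — shift every letter 6 places forward in the alphabet (wrapping around).
So "kpowraqenuy" becomes "qvucxgwktae".

qvucxgwktae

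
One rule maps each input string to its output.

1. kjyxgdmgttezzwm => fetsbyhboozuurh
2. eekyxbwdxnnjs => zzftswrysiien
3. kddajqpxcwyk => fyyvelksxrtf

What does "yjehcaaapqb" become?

tezcxvvvklw

Looking at the pairs, the operation is to shift every letter 5 places backward in the alphabet (wrapping around).
Applying that to "yjehcaaapqb" gives "tezcxvvvklw".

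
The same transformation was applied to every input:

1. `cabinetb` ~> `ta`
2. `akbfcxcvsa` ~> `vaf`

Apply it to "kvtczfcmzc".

In each case the input is transformed by: swap the front and back halves of the string, then keep one character in every 3, starting at position 3 (positions 3rd, 6th, 9th, ...).
For "kvtczfcmzc", step one produces "fcmzckvtcz"; step two turns that into "mkc".

mkc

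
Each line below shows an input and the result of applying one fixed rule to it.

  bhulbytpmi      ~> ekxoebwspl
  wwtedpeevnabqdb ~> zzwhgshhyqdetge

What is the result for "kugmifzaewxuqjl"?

Each output is the input with this applied: shift every letter 3 places forward in the alphabet (wrapping around).
Doing the same to "kugmifzaewxuqjl": "nxjplicdhzaxtmo".

nxjplicdhzaxtmo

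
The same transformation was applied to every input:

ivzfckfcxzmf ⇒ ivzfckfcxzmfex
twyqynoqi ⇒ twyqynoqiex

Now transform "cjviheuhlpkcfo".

cjviheuhlpkcfoex

Each output is the input with this applied: append "ex".
"cjviheuhlpkcfo" → "cjviheuhlpkcfoex".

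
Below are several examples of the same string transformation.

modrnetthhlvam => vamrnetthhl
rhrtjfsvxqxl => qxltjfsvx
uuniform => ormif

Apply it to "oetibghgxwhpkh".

pkhibghgxwh

The rule is to delete the first 3 characters, then move the last 3 characters to the front (rotate right by 3).
Working it through for "oetibghgxwhpkh": intermediate "ibghgxwhpkh", final "pkhibghgxwh".
(Check on "uuniform": → "iform" → "ormif" ✓)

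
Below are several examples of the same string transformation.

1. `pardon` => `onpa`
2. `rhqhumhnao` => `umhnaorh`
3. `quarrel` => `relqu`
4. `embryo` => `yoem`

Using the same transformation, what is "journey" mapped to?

neyjo

The rule is to move the first 2 characters to the end (rotate left by 2), then delete the first 2 characters.
So "journey" becomes "neyjo".
(Check on "quarrel": → "arrelqu" → "relqu" ✓)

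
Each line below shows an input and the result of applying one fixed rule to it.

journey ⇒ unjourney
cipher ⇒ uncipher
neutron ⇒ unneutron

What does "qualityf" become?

unqualityf

The pattern: prepend "un".
Doing the same to "qualityf": "unqualityf".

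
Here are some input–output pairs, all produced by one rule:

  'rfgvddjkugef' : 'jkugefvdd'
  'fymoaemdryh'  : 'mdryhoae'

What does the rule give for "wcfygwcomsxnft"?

comsxnftygw

The rule is to delete the first 3 characters, then move the first 3 characters to the end (rotate left by 3).
"wcfygwcomsxnft" → "ygwcomsxnft" → "comsxnftygw".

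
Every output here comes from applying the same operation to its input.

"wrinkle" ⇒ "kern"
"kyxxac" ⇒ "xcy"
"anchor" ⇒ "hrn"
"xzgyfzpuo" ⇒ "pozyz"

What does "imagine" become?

iemg

Rule — move the last 3 characters to the front (rotate right by 3), then keep every other character starting from the first (positions 1st, 3rd, 5th, ...).
On "imagine": the first step gives "ineimag", and the second then gives "iemg".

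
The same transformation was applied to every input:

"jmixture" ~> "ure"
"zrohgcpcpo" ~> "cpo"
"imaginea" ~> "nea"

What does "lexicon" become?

con

What's happening: keep only the last 3 characters.
Applying that to "lexicon" gives "con".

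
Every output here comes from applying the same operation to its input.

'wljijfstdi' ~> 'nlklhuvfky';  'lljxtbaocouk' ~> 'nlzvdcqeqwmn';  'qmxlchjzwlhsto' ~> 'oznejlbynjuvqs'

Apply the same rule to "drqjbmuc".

tsldowef

What's happening: shift every letter 2 places forward in the alphabet (wrapping around), then move the first character to the end.
Applying both steps to "drqjbmuc": "ftsldowe", then "tsldowef".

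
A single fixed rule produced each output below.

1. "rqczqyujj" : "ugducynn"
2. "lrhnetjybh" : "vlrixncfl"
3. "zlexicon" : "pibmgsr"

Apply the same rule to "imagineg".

qekmrik

What's happening: delete the first character, then shift every letter 4 places forward in the alphabet (wrapping around).
Starting from "imagineg": after the first operation, "magineg"; after the second, "qekmrik".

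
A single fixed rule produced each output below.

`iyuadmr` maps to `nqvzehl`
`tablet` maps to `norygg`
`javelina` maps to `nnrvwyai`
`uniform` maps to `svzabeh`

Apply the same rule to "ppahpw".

nucccj

Looking at the pairs, the operation is to sort the characters into alphabetical order, then shift every letter 13 places forward in the alphabet (wrapping around) — i.e. ROT13.
For "ppahpw", step one produces "ahpppw"; step two turns that into "nucccj".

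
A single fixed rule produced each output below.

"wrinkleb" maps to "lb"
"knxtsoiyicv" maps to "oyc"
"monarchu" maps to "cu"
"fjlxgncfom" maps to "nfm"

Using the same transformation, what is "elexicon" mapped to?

cn

Looking at the pairs, the operation is to keep every other character starting from the second (positions 2nd, 4th, 6th, ...), then delete the first 2 characters.
On "elexicon" that produces "cn".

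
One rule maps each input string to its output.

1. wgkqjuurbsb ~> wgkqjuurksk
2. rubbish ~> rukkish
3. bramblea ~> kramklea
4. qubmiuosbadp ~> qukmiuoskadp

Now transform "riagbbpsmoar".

The rule is to replace every "b" with "k".
"riagbbpsmoar" → "riagkkpsmoar".

riagkkpsmoar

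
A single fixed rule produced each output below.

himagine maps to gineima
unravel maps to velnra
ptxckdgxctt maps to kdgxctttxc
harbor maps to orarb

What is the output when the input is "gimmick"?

Each output is the input with this applied: delete the first character, then move the first 3 characters to the end (rotate left by 3).
Starting from "gimmick": after the first operation, "immick"; after the second, "ickimm".

ickimm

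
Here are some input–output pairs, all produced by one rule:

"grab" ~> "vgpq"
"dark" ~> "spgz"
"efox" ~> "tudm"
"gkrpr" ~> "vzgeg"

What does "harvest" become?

The rule is to shift every letter 11 places backward in the alphabet (wrapping around).
For "harvest" the result is "wpgkthi".

wpgkthi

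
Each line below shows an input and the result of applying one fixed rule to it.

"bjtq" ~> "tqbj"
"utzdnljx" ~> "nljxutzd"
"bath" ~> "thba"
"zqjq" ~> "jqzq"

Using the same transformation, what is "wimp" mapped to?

mpwi

Looking at the pairs, the operation is to swap the front and back halves of the string.
So "wimp" becomes "mpwi".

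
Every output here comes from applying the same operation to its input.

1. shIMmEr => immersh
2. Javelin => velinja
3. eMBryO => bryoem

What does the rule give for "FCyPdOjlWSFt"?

Each output is the input with this applied: move the first 2 characters to the end (rotate left by 2), then convert every letter to lowercase.
Starting from "FCyPdOjlWSFt": after the first operation, "yPdOjlWSFtFC"; after the second, "ypdojlwsftfc".
(Check on "shIMmEr": → "IMmErsh" → "immersh" ✓)

ypdojlwsftfc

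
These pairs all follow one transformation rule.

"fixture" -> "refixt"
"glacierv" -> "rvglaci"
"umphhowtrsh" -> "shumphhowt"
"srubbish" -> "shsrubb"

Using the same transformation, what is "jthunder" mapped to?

The transformation: move the last 2 characters to the front (rotate right by 2), then delete the last character.
So "jthunder" becomes "erjthun".

erjthun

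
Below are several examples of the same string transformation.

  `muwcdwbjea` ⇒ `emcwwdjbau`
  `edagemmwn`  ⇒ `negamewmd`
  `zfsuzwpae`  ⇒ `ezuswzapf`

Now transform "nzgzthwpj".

jnzghtpwz

The rule is to swap each adjacent pair of characters (1↔2, 3↔4, ...), then swap the first and last characters.
Starting from "nzgzthwpj": after the first operation, "znzghtpwj"; after the second, "jnzghtpwz".
(Check on "zfsuzwpae": → "fzuswzape" → "ezuswzapf" ✓)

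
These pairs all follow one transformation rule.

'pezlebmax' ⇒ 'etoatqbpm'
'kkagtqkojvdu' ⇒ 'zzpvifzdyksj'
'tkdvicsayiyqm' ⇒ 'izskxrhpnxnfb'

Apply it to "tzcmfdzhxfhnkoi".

iorbusowmuwczdx

Looking at the pairs, the operation is to shift every letter 11 places backward in the alphabet (wrapping around).
Doing the same to "tzcmfdzhxfhnkoi": "iorbusowmuwczdx".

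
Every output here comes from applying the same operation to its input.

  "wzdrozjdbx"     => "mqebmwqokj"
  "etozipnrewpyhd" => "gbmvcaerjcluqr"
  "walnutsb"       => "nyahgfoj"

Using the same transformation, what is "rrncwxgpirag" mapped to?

Each output is the input with this applied: move the first character to the end, then shift every letter 13 places forward in the alphabet (wrapping around) — i.e. ROT13.
On "rrncwxgpirag" that produces "eapjktcvente".
(Check on "wzdrozjdbx": → "zdrozjdbxw" → "mqebmwqokj" ✓)

eapjktcvente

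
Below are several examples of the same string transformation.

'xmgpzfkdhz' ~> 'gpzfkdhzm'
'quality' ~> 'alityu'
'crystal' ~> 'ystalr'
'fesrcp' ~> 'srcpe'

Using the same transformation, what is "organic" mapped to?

Rule — delete the first character, then move the first character to the end.
Working it through for "organic": intermediate "rganic", final "ganicr".

ganicr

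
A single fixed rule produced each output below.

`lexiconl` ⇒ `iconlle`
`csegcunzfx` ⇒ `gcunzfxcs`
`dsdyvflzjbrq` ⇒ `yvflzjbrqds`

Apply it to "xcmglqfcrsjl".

The rule is to move the first 2 characters to the end (rotate left by 2), then delete the first character.
Working it through for "xcmglqfcrsjl": intermediate "mglqfcrsjlxc", final "glqfcrsjlxc".

glqfcrsjlxc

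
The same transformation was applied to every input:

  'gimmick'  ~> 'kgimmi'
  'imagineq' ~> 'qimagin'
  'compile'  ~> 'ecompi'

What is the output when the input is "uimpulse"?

What's happening: move the last character to the front, then delete the last character.
Starting from "uimpulse": after the first operation, "euimpuls"; after the second, "euimpul".

euimpul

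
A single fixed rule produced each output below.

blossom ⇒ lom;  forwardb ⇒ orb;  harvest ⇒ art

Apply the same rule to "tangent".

What's happening: swap each adjacent pair of characters (1↔2, 3↔4, ...), then keep one character in every 3, starting at position 1 (positions 1st, 4th, 7th, ...).
Starting from "tangent": after the first operation, "atgnnet"; after the second, "ant".

ant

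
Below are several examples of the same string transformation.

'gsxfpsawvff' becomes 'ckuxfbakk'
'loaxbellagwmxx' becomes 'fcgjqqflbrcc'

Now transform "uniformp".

Each output is the input with this applied: delete the first 2 characters, then shift every letter 5 places forward in the alphabet (wrapping around).
On "uniformp": the first step gives "iformp", and the second then gives "nktwru".

nktwru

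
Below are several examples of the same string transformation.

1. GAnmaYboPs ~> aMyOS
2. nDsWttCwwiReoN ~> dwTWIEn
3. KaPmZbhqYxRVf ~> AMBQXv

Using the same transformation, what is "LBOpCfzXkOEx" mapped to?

bPFxoX

The pattern: flip the case of every letter, then keep every other character starting from the second (positions 2nd, 4th, 6th, ...).
Starting from "LBOpCfzXkOEx": after the first operation, "lboPcFZxKoeX"; after the second, "bPFxoX".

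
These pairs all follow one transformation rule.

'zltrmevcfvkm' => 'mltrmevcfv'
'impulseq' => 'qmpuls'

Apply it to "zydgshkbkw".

In each case the input is transformed by: swap the first and last characters, then delete the last 2 characters.
"zydgshkbkw" → "wydgshkb".

wydgshkb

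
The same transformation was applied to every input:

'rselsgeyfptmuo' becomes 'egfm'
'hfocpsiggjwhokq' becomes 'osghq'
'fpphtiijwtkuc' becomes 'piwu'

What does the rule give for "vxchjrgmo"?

cro

The transformation: keep one character in every 3, starting at position 3 (positions 3rd, 6th, 9th, ...).
So "vxchjrgmo" becomes "cro".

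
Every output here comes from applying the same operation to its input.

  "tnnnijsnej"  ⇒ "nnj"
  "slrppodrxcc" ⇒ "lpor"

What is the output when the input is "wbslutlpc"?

Rule — delete the last 3 characters, then keep every other character starting from the second (positions 2nd, 4th, 6th, ...).
"wbslutlpc" → "wbslut" → "blt".

blt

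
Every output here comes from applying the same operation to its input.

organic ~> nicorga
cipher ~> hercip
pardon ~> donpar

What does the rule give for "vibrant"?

Looking at the pairs, the operation is to move the last 3 characters to the front (rotate right by 3).
Doing the same to "vibrant": "antvibr".

antvibr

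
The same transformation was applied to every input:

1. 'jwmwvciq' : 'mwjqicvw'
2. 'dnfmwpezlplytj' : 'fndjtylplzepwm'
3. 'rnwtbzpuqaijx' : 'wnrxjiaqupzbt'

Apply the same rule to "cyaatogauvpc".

ayccpvuagota

Rule — move the first 3 characters to the end (rotate left by 3), then reverse the string.
Working it through for "cyaatogauvpc": intermediate "atogauvpccya", final "ayccpvuagota".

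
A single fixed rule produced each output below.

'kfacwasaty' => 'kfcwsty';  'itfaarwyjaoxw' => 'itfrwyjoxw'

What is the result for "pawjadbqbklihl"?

pwjdbqbklihl

In each case the input is transformed by: remove every "a".
Doing the same to "pawjadbqbklihl": "pwjdbqbklihl".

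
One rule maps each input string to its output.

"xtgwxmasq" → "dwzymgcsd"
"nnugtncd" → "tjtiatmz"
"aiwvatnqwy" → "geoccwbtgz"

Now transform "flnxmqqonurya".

lgretxdastwuw

Rule — shift every letter 6 places forward in the alphabet (wrapping around), then take characters alternately from the front and the back (1st, last, 2nd, 2nd-last, ...).
Applying that to "flnxmqqonurya" gives "lgretxdastwuw".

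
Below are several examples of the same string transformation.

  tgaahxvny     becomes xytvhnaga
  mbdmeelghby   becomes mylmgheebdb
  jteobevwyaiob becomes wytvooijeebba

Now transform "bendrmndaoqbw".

Looking at the pairs, the operation is to sort the characters into reverse alphabetical order, then swap each adjacent pair of characters (1↔2, 3↔4, ...).
For "bendrmndaoqbw", step one produces "wrqonnmeddbba"; step two turns that into "rwoqnnemddbba".

rwoqnnemddbba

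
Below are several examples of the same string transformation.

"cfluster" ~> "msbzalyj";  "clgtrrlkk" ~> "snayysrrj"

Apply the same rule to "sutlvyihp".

bascfpowz

What's happening: move the first character to the end, then shift every letter 7 places forward in the alphabet (wrapping around).
Starting from "sutlvyihp": after the first operation, "utlvyihps"; after the second, "bascfpowz".
(Check on "clgtrrlkk": → "lgtrrlkkc" → "snayysrrj" ✓)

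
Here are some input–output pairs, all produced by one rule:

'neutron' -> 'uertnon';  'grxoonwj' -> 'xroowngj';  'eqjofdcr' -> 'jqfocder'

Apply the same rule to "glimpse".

Rule — move the first character to the end, then swap each adjacent pair of characters (1↔2, 3↔4, ...).
For "glimpse", step one produces "limpseg"; step two turns that into "ilpmesg".

ilpmesg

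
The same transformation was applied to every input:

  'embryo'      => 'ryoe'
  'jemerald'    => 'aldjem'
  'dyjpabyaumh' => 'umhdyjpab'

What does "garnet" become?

Rule — move the last 3 characters to the front (rotate right by 3), then delete the last 2 characters.
Working it through for "garnet": intermediate "netgar", final "netg".

netg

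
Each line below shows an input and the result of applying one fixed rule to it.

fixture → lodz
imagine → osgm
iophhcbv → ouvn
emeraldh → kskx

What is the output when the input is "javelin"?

Rule — shift every letter 6 places forward in the alphabet (wrapping around), then keep only the first 4 characters.
Applying both steps to "javelin": "pgbkrot", then "pgbk".

pgbk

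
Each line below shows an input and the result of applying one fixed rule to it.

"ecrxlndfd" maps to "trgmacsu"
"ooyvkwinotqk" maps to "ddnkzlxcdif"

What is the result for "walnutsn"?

lpacjih

Looking at the pairs, the operation is to delete the last character, then shift every letter 11 places backward in the alphabet (wrapping around).
Starting from "walnutsn": after the first operation, "walnuts"; after the second, "lpacjih".
(Check on "ooyvkwinotqk": → "ooyvkwinotq" → "ddnkzlxcdif" ✓)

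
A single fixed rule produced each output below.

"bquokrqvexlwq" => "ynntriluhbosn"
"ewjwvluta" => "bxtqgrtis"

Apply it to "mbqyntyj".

The pattern: shift every letter 3 places backward in the alphabet (wrapping around), then take characters alternately from the front and the back (1st, last, 2nd, 2nd-last, ...).
Starting from "mbqyntyj": after the first operation, "jynvkqvg"; after the second, "jgyvnqvk".

jgyvnqvk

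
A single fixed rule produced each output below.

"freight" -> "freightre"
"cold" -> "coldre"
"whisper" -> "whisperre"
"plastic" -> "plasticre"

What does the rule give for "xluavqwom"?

The rule is to append "re".
"xluavqwom" → "xluavqwomre".

xluavqwomre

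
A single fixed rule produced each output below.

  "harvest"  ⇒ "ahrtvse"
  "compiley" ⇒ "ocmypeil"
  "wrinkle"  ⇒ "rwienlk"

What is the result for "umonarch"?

muohncar

The transformation: move the first character to the end, then take characters alternately from the front and the back (1st, last, 2nd, 2nd-last, ...).
So "umonarch" becomes "muohncar".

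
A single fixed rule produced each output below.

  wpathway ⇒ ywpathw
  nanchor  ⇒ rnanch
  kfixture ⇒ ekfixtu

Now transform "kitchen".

nkitch

Looking at the pairs, the operation is to move the last character to the front, then delete the last character.
For "kitchen" the result is "nkitch".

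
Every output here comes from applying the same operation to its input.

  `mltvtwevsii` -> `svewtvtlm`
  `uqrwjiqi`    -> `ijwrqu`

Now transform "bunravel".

varnub

The transformation: reverse the string, then delete the first 2 characters.
For "bunravel" the result is "varnub".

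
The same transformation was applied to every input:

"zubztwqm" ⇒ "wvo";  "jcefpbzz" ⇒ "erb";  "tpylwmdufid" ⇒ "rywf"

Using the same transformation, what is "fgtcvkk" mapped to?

Each output is the input with this applied: shift every letter 2 places forward in the alphabet (wrapping around), then keep one character in every 3, starting at position 2 (positions 2nd, 5th, 8th, ...).
For "fgtcvkk", step one produces "hivexmm"; step two turns that into "ix".
(Check on "zubztwqm": → "bwdbvyso" → "wvo" ✓)

ix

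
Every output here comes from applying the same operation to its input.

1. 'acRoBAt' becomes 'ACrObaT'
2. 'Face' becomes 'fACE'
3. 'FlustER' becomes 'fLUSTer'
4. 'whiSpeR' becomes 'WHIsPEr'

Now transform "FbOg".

fBoG

Rule — flip the case of every letter.
So "FbOg" becomes "fBoG".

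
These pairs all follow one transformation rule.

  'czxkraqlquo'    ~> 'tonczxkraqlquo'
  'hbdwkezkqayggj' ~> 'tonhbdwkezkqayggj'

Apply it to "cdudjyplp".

In each case the input is transformed by: prepend "ton".
For "cdudjyplp" the result is "toncdudjyplp".

toncdudjyplp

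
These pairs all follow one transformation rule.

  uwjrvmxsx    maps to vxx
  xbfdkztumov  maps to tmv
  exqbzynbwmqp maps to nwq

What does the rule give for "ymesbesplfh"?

slh

In each case the input is transformed by: keep every other character starting from the first (positions 1st, 3rd, 5th, ...), then keep only the last 3 characters.
Working it through for "ymesbesplfh": intermediate "yebslh", final "slh".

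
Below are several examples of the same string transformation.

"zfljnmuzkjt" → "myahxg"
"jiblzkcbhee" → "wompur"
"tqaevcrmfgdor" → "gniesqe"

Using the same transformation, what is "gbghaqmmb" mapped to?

ttnzo

The transformation: keep every other character starting from the first (positions 1st, 3rd, 5th, ...), then shift every letter 13 places forward in the alphabet (wrapping around) — i.e. ROT13.
Working it through for "gbghaqmmb": intermediate "ggamb", final "ttnzo".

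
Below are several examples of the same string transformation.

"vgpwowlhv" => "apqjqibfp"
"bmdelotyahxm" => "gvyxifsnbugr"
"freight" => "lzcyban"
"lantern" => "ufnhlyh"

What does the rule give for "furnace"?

ozhlwuy

The pattern: shift every letter 6 places backward in the alphabet (wrapping around), then swap each adjacent pair of characters (1↔2, 3↔4, ...).
"furnace" → "zolhuwy" → "ozhlwuy".
(Check on "lantern": → "fuhnylh" → "ufnhlyh" ✓)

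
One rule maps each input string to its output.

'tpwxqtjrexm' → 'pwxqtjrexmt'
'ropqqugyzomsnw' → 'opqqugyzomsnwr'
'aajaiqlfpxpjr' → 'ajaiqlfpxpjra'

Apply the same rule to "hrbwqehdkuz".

rbwqehdkuzh

Rule — move the first character to the end.
On "hrbwqehdkuz" that produces "rbwqehdkuzh".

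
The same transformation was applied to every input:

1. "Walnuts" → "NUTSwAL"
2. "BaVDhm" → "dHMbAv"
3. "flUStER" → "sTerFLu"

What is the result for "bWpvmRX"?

VMrxBwP

Looking at the pairs, the operation is to flip the case of every letter, then move the first 3 characters to the end (rotate left by 3).
Applying both steps to "bWpvmRX": "BwPVMrx", then "VMrxBwP".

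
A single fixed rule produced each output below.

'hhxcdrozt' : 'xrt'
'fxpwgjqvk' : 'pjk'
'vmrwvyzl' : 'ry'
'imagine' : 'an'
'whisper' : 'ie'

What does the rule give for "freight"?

eh

The rule is to keep one character in every 3, starting at position 3 (positions 3rd, 6th, 9th, ...).
Applying that to "freight" gives "eh".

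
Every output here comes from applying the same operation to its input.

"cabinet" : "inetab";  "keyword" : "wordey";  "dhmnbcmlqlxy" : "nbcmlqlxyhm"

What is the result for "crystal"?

Rule — delete the first character, then move the first 2 characters to the end (rotate left by 2).
Doing the same to "crystal": "stalry".

stalry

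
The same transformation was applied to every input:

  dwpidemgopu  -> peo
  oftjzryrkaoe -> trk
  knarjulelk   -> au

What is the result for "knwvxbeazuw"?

The transformation: delete the last 2 characters, then keep one character in every 3, starting at position 3 (positions 3rd, 6th, 9th, ...).
Starting from "knwvxbeazuw": after the first operation, "knwvxbeaz"; after the second, "wbz".

wbz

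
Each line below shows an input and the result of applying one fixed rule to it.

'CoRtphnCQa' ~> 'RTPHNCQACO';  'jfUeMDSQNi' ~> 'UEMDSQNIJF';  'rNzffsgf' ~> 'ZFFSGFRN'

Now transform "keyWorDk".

YWORDKKE

The pattern: move the first 2 characters to the end (rotate left by 2), then convert every letter to uppercase.
Starting from "keyWorDk": after the first operation, "yWorDkke"; after the second, "YWORDKKE".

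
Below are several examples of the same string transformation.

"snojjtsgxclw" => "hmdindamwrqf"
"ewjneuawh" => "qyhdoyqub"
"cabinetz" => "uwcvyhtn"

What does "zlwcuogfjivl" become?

ftwqiozacdfp

What's happening: shift every letter 6 places backward in the alphabet (wrapping around), then swap each adjacent pair of characters (1↔2, 3↔4, ...).
Applying both steps to "zlwcuogfjivl": "tfqwoiazdcpf", then "ftwqiozacdfp".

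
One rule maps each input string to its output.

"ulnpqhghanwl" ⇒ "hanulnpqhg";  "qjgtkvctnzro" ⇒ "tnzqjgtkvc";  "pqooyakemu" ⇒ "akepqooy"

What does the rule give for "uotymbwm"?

Rule — delete the last 2 characters, then move the last 3 characters to the front (rotate right by 3).
Applying both steps to "uotymbwm": "uotymb", then "ymbuot".
(Check on "qjgtkvctnzro": → "qjgtkvctnz" → "tnzqjgtkvc" ✓)

ymbuot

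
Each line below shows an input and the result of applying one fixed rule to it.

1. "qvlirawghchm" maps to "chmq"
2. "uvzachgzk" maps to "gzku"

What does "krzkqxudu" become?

Looking at the pairs, the operation is to move the first character to the end, then keep only the last 4 characters.
Starting from "krzkqxudu": after the first operation, "rzkqxuduk"; after the second, "uduk".

uduk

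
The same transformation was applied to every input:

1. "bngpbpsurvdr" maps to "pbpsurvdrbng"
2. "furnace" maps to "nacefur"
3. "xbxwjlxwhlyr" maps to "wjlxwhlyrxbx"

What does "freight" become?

The pattern: move the first 3 characters to the end (rotate left by 3).
On "freight" that produces "ightfre".

ightfre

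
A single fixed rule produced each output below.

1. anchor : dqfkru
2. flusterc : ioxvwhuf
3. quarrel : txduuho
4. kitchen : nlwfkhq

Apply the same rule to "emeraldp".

hphudogs

Looking at the pairs, the operation is to shift every letter 3 places forward in the alphabet (wrapping around).
On "emeraldp" that produces "hphudogs".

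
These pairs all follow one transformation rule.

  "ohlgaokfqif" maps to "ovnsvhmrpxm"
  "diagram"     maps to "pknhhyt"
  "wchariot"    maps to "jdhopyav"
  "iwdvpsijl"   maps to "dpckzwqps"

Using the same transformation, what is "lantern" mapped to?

hsauylu

Each output is the input with this applied: swap each adjacent pair of characters (1↔2, 3↔4, ...), then shift every letter 7 places forward in the alphabet (wrapping around).
On "lantern": the first step gives "altnren", and the second then gives "hsauylu".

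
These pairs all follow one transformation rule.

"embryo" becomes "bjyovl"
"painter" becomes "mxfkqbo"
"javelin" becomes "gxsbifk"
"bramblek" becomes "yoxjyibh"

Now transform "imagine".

The transformation: shift every letter 3 places backward in the alphabet (wrapping around).
Doing the same to "imagine": "fjxdfkb".

fjxdfkb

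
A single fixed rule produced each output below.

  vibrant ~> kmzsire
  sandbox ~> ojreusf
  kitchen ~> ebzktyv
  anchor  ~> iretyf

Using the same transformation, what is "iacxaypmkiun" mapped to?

The pattern: shift every letter 9 places backward in the alphabet (wrapping around), then move the last character to the front.
Applying both steps to "iacxaypmkiun": "zrtorpgdbzle", then "ezrtorpgdbzl".

ezrtorpgdbzl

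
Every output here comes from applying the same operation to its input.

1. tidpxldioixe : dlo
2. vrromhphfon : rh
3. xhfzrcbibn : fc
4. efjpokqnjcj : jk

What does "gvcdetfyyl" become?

ct

The transformation: delete the last 3 characters, then keep one character in every 3, starting at position 3 (positions 3rd, 6th, 9th, ...).
On "gvcdetfyyl": the first step gives "gvcdetf", and the second then gives "ct".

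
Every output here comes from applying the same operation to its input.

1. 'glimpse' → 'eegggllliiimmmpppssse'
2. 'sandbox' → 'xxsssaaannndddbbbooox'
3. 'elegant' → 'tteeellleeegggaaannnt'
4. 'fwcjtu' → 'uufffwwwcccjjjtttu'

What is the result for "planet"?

ttppplllaaannneeet

What's happening: repeat every character 3 times, then move the last 2 characters to the front (rotate right by 2).
For "planet", step one produces "ppplllaaannneeettt"; step two turns that into "ttppplllaaannneeet".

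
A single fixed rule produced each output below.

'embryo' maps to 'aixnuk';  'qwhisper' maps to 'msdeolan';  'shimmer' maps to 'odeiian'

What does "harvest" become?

dwnraop

The pattern: shift every letter 4 places backward in the alphabet (wrapping around).
On "harvest" that produces "dwnraop".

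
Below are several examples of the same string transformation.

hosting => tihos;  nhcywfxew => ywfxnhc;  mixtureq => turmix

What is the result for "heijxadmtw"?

What's happening: delete the last 2 characters, then move the first 3 characters to the end (rotate left by 3).
Applying that to "heijxadmtw" gives "jxadmhei".

jxadmhei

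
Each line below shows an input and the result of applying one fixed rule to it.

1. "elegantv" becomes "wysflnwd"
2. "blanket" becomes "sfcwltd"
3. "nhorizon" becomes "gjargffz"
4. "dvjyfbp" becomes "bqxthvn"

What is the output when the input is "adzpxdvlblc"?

rhpvndtdusv

The transformation: move the first 2 characters to the end (rotate left by 2), then shift every letter 8 places backward in the alphabet (wrapping around).
On "adzpxdvlblc" that produces "rhpvndtdusv".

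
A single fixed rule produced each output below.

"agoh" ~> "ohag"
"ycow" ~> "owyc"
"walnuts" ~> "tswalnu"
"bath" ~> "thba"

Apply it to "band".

Each output is the input with this applied: move the last 2 characters to the front (rotate right by 2).
For "band" the result is "ndba".

ndba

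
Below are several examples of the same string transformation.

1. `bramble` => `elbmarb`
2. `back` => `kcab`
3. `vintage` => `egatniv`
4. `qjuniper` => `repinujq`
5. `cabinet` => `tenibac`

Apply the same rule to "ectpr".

rptce

In each case the input is transformed by: reverse the string.
For "ectpr" the result is "rptce".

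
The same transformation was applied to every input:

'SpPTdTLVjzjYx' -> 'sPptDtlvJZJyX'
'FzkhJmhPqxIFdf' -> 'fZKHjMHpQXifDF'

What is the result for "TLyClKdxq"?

tlYcLkDXQ

The rule is to flip the case of every letter.
Doing the same to "TLyClKdxq": "tlYcLkDXQ".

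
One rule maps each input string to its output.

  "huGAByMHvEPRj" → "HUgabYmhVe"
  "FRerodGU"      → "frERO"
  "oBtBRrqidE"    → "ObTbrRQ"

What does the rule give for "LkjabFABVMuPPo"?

lKJABfabvmU

Each output is the input with this applied: flip the case of every letter, then delete the last 3 characters.
So "LkjabFABVMuPPo" becomes "lKJABfabvmU".
(Check on "oBtBRrqidE": → "ObTbrRQIDe" → "ObTbrRQ" ✓)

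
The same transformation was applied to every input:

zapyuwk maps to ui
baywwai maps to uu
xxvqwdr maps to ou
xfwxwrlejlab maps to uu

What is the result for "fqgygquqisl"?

What's happening: shift every letter 2 places backward in the alphabet (wrapping around), then keep only the vowels.
For "fqgygquqisl", step one produces "doeweosogqj"; step two turns that into "oeeoo".

oeeoo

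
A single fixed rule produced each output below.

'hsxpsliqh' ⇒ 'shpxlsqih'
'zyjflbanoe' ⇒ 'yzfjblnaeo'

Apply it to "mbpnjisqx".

The pattern: swap each adjacent pair of characters (1↔2, 3↔4, ...).
Applying that to "mbpnjisqx" gives "bmnpijqsx".

bmnpijqsx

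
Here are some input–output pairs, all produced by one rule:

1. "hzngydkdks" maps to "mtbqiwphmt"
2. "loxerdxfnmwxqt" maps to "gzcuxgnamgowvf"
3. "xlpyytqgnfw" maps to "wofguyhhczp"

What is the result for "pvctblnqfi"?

zoryelckuw

Each output is the input with this applied: move the last 3 characters to the front (rotate right by 3), then shift every letter 9 places forward in the alphabet (wrapping around).
For "pvctblnqfi" the result is "zoryelckuw".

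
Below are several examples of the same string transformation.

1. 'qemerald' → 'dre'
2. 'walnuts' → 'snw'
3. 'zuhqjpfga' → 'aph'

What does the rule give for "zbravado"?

Rule — reverse the string, then keep one character in every 3, starting at position 1 (positions 1st, 4th, 7th, ...).
For "zbravado", step one produces "odavarbz"; step two turns that into "ovb".

ovb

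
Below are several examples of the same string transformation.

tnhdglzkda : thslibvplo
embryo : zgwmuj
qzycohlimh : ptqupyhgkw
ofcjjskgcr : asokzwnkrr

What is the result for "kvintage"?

biomsdqv

Looking at the pairs, the operation is to shift every letter 8 places forward in the alphabet (wrapping around), then swap the front and back halves of the string.
Applying that to "kvintage" gives "biomsdqv".
(Check on "qzycohlimh": → "yhgkwptqup" → "ptqupyhgkw" ✓)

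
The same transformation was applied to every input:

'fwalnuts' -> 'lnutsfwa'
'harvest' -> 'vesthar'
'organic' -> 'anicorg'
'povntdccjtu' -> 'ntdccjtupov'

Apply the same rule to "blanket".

nketbla

The transformation: move the first 3 characters to the end (rotate left by 3).
Applying that to "blanket" gives "nketbla".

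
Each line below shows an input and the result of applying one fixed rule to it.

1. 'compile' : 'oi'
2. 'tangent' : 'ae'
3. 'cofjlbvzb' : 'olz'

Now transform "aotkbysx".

Each output is the input with this applied: keep one character in every 3, starting at position 2 (positions 2nd, 5th, 8th, ...).
"aotkbysx" → "obx".

obx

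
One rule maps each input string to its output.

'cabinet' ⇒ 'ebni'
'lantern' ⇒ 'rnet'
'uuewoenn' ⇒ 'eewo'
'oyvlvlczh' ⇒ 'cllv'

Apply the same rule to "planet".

Looking at the pairs, the operation is to take characters alternately from the front and the back (1st, last, 2nd, 2nd-last, ...), then keep only the last 4 characters.
Applying both steps to "planet": "ptlean", then "lean".

lean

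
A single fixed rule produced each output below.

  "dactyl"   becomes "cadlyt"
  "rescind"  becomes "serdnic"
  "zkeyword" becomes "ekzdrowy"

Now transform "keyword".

The rule is to reverse the string, then move the last 3 characters to the front (rotate right by 3).
"keyword" → "drowyek" → "yekdrow".
(Check on "dactyl": → "lytcad" → "cadlyt" ✓)

yekdrow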